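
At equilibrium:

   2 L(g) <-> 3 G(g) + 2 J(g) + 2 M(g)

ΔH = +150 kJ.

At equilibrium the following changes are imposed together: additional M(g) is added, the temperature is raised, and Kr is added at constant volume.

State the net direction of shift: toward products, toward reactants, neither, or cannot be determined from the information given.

cannot be determined

Adding M (g), a product, drives the reaction to the left.
The forward reaction is endothermic. Raising T favours the endothermic direction — shift to the right.
At constant volume, adding an inert gas leaves every reacting species' partial pressure unchanged, so Q is unchanged — no shift from this change.
The individual effects push in opposite directions; without quantitative information the net direction cannot be determined.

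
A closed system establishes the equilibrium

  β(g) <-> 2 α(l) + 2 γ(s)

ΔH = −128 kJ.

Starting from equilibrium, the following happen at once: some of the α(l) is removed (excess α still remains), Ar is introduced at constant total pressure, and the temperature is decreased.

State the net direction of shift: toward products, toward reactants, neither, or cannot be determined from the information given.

cannot be determined

α is a pure liquid; its activity is 1 regardless of amount, so Q is unaffected — no shift from this change.
Adding inert gas at constant total pressure expands the volume and lowers every reacting partial pressure. With Δn_gas = 0 − 1 = -1, Q moves away from K toward the side with fewer gas moles, so the system shifts toward the side with more gas moles — to the left.
The forward reaction is exothermic. Lowering T favours the exothermic direction — shift to the right.
The individual effects push in opposite directions; without quantitative information the net direction cannot be determined.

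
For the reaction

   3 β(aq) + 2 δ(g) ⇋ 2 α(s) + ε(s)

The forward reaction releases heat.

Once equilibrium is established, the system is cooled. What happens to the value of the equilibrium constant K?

increases

K depends on temperature via the van 't Hoff relation. The forward reaction is exothermic, so lowering T increases K.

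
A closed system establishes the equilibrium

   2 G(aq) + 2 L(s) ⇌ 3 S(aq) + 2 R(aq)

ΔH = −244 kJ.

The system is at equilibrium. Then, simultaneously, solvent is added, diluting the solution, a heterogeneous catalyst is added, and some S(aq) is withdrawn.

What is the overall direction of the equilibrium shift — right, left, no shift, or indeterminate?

Dilution lowers every aqueous concentration by the same factor. Δn_aq = 5 − 2 = +3, so the system shifts toward the side with more dissolved moles — to the right.
A catalyst speeds both forward and reverse rates equally; it changes neither Q nor K — no shift from this change.
Removing S (aq), a product, drives the reaction to the right.
Only the nonzero effect(s) matter; the net shift is to the right.

right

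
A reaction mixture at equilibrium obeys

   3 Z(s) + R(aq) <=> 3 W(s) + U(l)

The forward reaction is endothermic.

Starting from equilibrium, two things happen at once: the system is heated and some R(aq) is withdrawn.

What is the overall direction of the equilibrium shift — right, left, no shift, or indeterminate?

cannot be determined

The forward reaction is endothermic. Raising T favours the endothermic direction — shift to the right.
Removing R (aq), a reactant, drives the reaction to the left.
The individual effects push in opposite directions; without quantitative information the net direction cannot be determined.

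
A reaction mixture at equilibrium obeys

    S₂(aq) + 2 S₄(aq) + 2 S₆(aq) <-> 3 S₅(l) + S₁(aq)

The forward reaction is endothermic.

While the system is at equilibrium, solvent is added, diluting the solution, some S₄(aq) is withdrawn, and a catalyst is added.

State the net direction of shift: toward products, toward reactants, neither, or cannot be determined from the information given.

Dilution lowers every aqueous concentration by the same factor. Δn_aq = 1 − 5 = -4, so the system shifts toward the side with more dissolved moles — to the left.
Removing S₄ (aq), a reactant, drives the reaction to the left.
A catalyst speeds both forward and reverse rates equally; it changes neither Q nor K — no shift from this change.
Only the nonzero effect(s) matter; the net shift is to the left.

left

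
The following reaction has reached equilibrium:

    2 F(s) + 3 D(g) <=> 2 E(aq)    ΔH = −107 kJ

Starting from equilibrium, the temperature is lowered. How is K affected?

increases

K depends on temperature via the van 't Hoff relation. The forward reaction is exothermic, so lowering T increases K.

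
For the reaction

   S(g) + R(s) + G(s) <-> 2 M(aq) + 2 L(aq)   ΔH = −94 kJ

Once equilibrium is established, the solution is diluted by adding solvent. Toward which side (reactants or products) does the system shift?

right

Dilution lowers every aqueous concentration by the same factor. Δn_aq = 4 − 0 = +4, so the system shifts toward the side with more dissolved moles — to the right.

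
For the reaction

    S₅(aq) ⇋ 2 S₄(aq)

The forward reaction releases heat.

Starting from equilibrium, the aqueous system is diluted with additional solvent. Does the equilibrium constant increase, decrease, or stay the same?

unchanged

The equilibrium constant depends only on temperature. This perturbation may move the position of equilibrium, but since T is unchanged, K itself is unchanged.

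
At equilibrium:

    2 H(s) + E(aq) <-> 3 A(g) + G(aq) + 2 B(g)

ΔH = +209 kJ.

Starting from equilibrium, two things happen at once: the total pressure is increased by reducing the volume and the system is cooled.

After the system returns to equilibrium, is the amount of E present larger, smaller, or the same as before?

increases

Gas moles: reactants 0, products 5 (Δn_gas = +5). Compression shifts the system toward the side with fewer moles of gas — to the left.
The forward reaction is endothermic. Lowering T favours the exothermic direction — shift to the left.
The net shift is to the left. E is a reactant, so its amount increases.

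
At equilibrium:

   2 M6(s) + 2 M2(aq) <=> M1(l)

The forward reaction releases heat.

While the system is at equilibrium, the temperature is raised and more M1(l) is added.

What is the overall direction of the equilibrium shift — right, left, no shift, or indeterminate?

The forward reaction is exothermic. Raising T favours the endothermic direction — shift to the left.
M1 is a pure liquid; its activity is 1 regardless of amount, so Q is unaffected — no shift from this change.
Only the nonzero effect(s) matter; the net shift is to the left.

left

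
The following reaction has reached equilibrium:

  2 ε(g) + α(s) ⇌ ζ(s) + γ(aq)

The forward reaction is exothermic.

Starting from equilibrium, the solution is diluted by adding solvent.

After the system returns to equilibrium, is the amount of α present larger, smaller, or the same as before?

decreases

Dilution lowers every aqueous concentration by the same factor. Δn_aq = 1 − 0 = +1, so the system shifts toward the side with more dissolved moles — to the right.
The net shift is to the right. α is a reactant, so its amount decreases.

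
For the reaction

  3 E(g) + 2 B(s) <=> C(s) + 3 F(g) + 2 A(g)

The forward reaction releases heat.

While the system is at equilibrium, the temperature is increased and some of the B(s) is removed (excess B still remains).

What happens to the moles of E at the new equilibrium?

The forward reaction is exothermic. Raising T favours the endothermic direction — shift to the left.
B is a pure solid; its activity is 1 regardless of amount, so Q is unaffected — no shift from this change.
The net shift is to the left. E is a reactant, so its amount increases.

increases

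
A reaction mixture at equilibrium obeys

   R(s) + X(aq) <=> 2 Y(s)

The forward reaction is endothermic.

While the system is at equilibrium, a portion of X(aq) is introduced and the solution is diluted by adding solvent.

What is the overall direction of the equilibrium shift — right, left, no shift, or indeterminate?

Adding X (aq), a reactant, drives the reaction to the right.
Dilution lowers every aqueous concentration by the same factor. Δn_aq = 0 − 1 = -1, so the system shifts toward the side with more dissolved moles — to the left.
The individual effects push in opposite directions; without quantitative information the net direction cannot be determined.

cannot be determined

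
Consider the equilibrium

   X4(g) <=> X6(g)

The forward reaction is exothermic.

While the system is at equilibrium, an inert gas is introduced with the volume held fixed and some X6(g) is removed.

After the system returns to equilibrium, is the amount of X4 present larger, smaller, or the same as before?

decreases

At constant volume, adding an inert gas leaves every reacting species' partial pressure unchanged, so Q is unchanged — no shift from this change.
Removing X6 (g), a product, drives the reaction to the right.
The net shift is to the right. X4 is a reactant, so its amount decreases.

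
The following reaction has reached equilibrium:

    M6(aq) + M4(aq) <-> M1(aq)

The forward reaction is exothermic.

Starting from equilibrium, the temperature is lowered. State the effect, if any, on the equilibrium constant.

K depends on temperature via the van 't Hoff relation. The forward reaction is exothermic, so lowering T increases K.

increases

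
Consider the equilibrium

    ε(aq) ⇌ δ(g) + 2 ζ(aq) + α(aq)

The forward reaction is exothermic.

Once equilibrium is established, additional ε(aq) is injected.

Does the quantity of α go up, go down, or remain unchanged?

Adding ε (aq), a reactant, drives the reaction to the right.
The net shift is to the right. α is a product, so its amount increases.

increases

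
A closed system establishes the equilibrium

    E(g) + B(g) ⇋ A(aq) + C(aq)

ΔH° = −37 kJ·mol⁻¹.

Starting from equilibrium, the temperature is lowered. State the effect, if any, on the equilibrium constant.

K depends on temperature via the van 't Hoff relation. The forward reaction is exothermic, so lowering T increases K.

increases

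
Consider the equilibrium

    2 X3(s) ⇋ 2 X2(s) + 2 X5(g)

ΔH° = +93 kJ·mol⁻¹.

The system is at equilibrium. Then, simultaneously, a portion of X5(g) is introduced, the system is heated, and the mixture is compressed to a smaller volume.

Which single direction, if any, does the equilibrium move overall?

cannot be determined

Adding X5 (g), a product, drives the reaction to the left.
The forward reaction is endothermic. Raising T favours the endothermic direction — shift to the right.
Gas moles: reactants 0, products 2 (Δn_gas = +2). Compression shifts the system toward the side with fewer moles of gas — to the left.
The individual effects push in opposite directions; without quantitative information the net direction cannot be determined.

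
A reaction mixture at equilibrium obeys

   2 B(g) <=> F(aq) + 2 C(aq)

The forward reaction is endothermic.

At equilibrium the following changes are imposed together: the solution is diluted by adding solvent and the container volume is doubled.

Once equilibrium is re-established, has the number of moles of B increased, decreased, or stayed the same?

Dilution lowers every aqueous concentration by the same factor. Δn_aq = 3 − 0 = +3, so the system shifts toward the side with more dissolved moles — to the right.
Gas moles: reactants 2, products 0 (Δn_gas = -2). Expansion shifts the system toward the side with more moles of gas — to the left.
The two effects oppose each other, so the net shift — and hence the change in B — cannot be determined from the given information.

cannot be determined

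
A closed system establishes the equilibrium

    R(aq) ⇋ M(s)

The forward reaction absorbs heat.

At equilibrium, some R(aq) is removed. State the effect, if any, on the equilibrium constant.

The equilibrium constant depends only on temperature. This perturbation may move the position of equilibrium, but since T is unchanged, K itself is unchanged.

unchanged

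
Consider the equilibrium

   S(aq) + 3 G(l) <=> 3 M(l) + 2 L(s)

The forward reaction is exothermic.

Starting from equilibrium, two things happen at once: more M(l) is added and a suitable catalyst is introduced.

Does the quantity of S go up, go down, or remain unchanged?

M is a pure liquid; its activity is 1 regardless of amount, so Q is unaffected — no shift from this change.
A catalyst speeds both forward and reverse rates equally; it changes neither Q nor K — no shift from this change.
No net shift occurs, so the amount of S is unchanged.

unchanged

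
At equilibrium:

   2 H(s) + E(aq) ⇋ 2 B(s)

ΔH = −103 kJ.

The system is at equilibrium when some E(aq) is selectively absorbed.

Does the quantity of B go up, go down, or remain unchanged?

Removing E (aq), a reactant, drives the reaction to the left.
The net shift is to the left. B is a product, so its amount decreases.

decreases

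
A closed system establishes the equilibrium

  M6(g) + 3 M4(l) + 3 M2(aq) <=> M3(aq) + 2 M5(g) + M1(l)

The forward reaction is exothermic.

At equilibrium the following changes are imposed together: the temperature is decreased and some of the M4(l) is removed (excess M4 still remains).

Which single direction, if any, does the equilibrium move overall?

The forward reaction is exothermic. Lowering T favours the exothermic direction — shift to the right.
M4 is a pure liquid; its activity is 1 regardless of amount, so Q is unaffected — no shift from this change.
Only the nonzero effect(s) matter; the net shift is to the right.

right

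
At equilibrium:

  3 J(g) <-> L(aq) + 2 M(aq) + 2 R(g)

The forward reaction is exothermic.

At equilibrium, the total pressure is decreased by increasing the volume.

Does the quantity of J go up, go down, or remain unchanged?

increases

Gas moles: reactants 3, products 2 (Δn_gas = -1). Expansion shifts the system toward the side with more moles of gas — to the left.
The net shift is to the left. J is a reactant, so its amount increases.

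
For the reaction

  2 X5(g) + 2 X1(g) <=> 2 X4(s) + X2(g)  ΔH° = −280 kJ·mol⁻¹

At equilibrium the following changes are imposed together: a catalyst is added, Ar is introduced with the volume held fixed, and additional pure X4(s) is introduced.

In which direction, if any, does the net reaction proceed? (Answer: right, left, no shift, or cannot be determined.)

no shift

A catalyst speeds both forward and reverse rates equally; it changes neither Q nor K — no shift from this change.
At constant volume, adding an inert gas leaves every reacting species' partial pressure unchanged, so Q is unchanged — no shift from this change.
X4 is a pure solid; its activity is 1 regardless of amount, so Q is unaffected — no shift from this change.
None of the changes alters Q relative to K, so there is no net shift.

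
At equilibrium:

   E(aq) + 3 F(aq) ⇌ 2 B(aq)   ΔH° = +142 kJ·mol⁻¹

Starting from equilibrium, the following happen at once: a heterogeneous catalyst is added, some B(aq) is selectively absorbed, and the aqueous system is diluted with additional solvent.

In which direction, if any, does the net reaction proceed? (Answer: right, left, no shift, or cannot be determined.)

cannot be determined

A catalyst speeds both forward and reverse rates equally; it changes neither Q nor K — no shift from this change.
Removing B (aq), a product, drives the reaction to the right.
Dilution lowers every aqueous concentration by the same factor. Δn_aq = 2 − 4 = -2, so the system shifts toward the side with more dissolved moles — to the left.
The individual effects push in opposite directions; without quantitative information the net direction cannot be determined.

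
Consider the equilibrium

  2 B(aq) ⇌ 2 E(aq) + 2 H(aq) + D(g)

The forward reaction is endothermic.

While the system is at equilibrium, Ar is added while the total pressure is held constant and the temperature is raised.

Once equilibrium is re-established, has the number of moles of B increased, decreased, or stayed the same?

decreases

Adding inert gas at constant total pressure expands the volume and lowers every reacting partial pressure. With Δn_gas = 1 − 0 = +1, Q moves away from K toward the side with fewer gas moles, so the system shifts toward the side with more gas moles — to the right.
The forward reaction is endothermic. Raising T favours the endothermic direction — shift to the right.
The net shift is to the right. B is a reactant, so its amount decreases.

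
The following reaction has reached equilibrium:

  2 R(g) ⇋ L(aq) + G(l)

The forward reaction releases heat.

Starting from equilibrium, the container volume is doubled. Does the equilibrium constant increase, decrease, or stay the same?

unchanged

The equilibrium constant depends only on temperature. This perturbation may move the position of equilibrium, but since T is unchanged, K itself is unchanged.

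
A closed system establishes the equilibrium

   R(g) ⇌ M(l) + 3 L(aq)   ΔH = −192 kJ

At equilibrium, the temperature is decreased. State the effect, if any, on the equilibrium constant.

increases

K depends on temperature via the van 't Hoff relation. The forward reaction is exothermic, so lowering T increases K.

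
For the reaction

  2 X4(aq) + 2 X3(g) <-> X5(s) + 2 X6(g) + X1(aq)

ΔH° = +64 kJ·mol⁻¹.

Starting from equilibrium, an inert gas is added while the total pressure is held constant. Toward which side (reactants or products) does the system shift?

Adding inert gas at constant total pressure expands the volume, scaling every reacting partial pressure by the same factor. Δn_gas = 2 − 2 = 0, so Q is unchanged — no shift.

no shift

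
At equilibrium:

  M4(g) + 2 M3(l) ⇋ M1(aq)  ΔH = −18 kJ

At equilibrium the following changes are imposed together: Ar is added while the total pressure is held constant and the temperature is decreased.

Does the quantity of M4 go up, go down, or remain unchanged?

cannot be determined

Adding inert gas at constant total pressure expands the volume and lowers every reacting partial pressure. With Δn_gas = 0 − 1 = -1, Q moves away from K toward the side with fewer gas moles, so the system shifts toward the side with more gas moles — to the left.
The forward reaction is exothermic. Lowering T favours the exothermic direction — shift to the right.
The two effects oppose each other, so the net shift — and hence the change in M4 — cannot be determined from the given information.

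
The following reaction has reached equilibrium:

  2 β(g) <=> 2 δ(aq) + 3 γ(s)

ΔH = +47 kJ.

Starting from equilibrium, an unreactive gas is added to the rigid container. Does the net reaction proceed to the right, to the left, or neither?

At constant volume, adding an inert gas leaves every reacting species' partial pressure unchanged, so Q is unchanged — no shift from this change.

no shift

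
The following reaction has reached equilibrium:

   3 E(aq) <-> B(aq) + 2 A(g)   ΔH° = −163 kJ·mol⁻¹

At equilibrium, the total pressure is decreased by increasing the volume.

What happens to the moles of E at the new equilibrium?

Gas moles: reactants 0, products 2 (Δn_gas = +2). Expansion shifts the system toward the side with more moles of gas — to the right.
The net shift is to the right. E is a reactant, so its amount decreases.

decreases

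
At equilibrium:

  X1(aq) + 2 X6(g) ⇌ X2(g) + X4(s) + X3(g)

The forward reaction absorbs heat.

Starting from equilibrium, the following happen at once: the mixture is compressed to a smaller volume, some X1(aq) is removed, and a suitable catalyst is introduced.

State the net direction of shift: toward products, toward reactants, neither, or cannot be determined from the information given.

Gas moles: reactants 2, products 2. Δn_gas = 0, so a volume change leaves Q equal to K — no shift from this change.
Removing X1 (aq), a reactant, drives the reaction to the left.
A catalyst speeds both forward and reverse rates equally; it changes neither Q nor K — no shift from this change.
Only the nonzero effect(s) matter; the net shift is to the left.

left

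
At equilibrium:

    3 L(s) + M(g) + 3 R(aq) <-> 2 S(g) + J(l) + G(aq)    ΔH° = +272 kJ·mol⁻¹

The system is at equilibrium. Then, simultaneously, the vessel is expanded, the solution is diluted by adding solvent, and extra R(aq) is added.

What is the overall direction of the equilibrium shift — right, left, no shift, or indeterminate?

cannot be determined

Gas moles: reactants 1, products 2 (Δn_gas = +1). Expansion shifts the system toward the side with more moles of gas — to the right.
Dilution lowers every aqueous concentration by the same factor. Δn_aq = 1 − 3 = -2, so the system shifts toward the side with more dissolved moles — to the left.
Adding R (aq), a reactant, drives the reaction to the right.
The individual effects push in opposite directions; without quantitative information the net direction cannot be determined.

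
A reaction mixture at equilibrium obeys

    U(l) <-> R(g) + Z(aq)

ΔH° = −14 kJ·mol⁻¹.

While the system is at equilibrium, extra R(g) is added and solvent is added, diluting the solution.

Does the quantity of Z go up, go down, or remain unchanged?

cannot be determined

Adding R (g), a product, drives the reaction to the left.
Dilution lowers every aqueous concentration by the same factor. Δn_aq = 1 − 0 = +1, so the system shifts toward the side with more dissolved moles — to the right.
The two effects oppose each other, so the net shift — and hence the change in Z — cannot be determined from the given information.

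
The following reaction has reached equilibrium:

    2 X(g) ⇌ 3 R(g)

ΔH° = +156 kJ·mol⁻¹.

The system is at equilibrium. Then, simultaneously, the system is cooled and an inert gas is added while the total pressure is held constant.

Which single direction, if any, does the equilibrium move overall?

cannot be determined

The forward reaction is endothermic. Lowering T favours the exothermic direction — shift to the left.
Adding inert gas at constant total pressure expands the volume and lowers every reacting partial pressure. With Δn_gas = 3 − 2 = +1, Q moves away from K toward the side with fewer gas moles, so the system shifts toward the side with more gas moles — to the right.
The individual effects push in opposite directions; without quantitative information the net direction cannot be determined.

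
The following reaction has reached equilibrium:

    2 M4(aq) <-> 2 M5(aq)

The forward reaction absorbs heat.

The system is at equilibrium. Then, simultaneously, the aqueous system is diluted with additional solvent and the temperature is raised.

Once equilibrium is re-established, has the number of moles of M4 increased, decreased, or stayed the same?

Dilution scales every aqueous concentration by the same factor. Δn_aq = 2 − 2 = 0, so Q is unchanged — no shift.
The forward reaction is endothermic. Raising T favours the endothermic direction — shift to the right.
The net shift is to the right. M4 is a reactant, so its amount decreases.

decreases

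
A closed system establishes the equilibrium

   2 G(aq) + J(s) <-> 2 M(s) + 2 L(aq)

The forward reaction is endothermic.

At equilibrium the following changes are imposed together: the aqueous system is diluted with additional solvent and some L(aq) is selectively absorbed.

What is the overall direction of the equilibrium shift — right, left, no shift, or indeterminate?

Dilution scales every aqueous concentration by the same factor. Δn_aq = 2 − 2 = 0, so Q is unchanged — no shift.
Removing L (aq), a product, drives the reaction to the right.
Only the nonzero effect(s) matter; the net shift is to the right.

right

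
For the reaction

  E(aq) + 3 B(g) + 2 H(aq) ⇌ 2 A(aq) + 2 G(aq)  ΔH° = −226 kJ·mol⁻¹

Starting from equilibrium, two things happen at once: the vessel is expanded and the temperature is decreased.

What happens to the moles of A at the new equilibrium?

Gas moles: reactants 3, products 0 (Δn_gas = -3). Expansion shifts the system toward the side with more moles of gas — to the left.
The forward reaction is exothermic. Lowering T favours the exothermic direction — shift to the right.
The two effects oppose each other, so the net shift — and hence the change in A — cannot be determined from the given information.

cannot be determined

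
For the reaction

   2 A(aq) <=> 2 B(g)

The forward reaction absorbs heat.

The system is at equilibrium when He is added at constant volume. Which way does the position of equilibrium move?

no shift

At constant volume, adding an inert gas leaves every reacting species' partial pressure unchanged, so Q is unchanged — no shift from this change.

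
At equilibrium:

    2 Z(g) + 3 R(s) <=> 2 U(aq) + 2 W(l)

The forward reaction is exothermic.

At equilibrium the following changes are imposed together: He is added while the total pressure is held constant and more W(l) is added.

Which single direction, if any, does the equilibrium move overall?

Adding inert gas at constant total pressure expands the volume and lowers every reacting partial pressure. With Δn_gas = 0 − 2 = -2, Q moves away from K toward the side with fewer gas moles, so the system shifts toward the side with more gas moles — to the left.
W is a pure liquid; its activity is 1 regardless of amount, so Q is unaffected — no shift from this change.
Only the nonzero effect(s) matter; the net shift is to the left.

left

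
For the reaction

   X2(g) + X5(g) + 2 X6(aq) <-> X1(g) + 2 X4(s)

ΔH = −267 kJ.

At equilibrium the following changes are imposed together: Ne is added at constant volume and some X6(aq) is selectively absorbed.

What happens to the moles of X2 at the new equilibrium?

At constant volume, adding an inert gas leaves every reacting species' partial pressure unchanged, so Q is unchanged — no shift from this change.
Removing X6 (aq), a reactant, drives the reaction to the left.
The net shift is to the left. X2 is a reactant, so its amount increases.

increases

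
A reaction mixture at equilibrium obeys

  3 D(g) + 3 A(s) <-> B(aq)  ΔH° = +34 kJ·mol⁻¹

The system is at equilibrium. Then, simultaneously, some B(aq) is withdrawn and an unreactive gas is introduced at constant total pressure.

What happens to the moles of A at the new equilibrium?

cannot be determined

Removing B (aq), a product, drives the reaction to the right.
Adding inert gas at constant total pressure expands the volume and lowers every reacting partial pressure. With Δn_gas = 0 − 3 = -3, Q moves away from K toward the side with fewer gas moles, so the system shifts toward the side with more gas moles — to the left.
The two effects oppose each other, so the net shift — and hence the change in A — cannot be determined from the given information.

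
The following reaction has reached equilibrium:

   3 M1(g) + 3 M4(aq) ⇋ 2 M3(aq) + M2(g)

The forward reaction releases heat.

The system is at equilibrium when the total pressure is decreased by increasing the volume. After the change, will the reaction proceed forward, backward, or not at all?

Gas moles: reactants 3, products 1 (Δn_gas = -2). Expansion shifts the system toward the side with more moles of gas — to the left.

left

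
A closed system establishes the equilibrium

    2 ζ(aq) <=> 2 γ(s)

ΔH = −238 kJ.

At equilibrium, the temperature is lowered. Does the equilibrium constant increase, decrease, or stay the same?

increases

K depends on temperature via the van 't Hoff relation. The forward reaction is exothermic, so lowering T increases K.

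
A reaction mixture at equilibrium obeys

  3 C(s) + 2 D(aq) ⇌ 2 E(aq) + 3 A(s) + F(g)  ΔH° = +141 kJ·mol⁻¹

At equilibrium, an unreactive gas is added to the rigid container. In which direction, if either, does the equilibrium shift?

no shift

At constant volume, adding an inert gas leaves every reacting species' partial pressure unchanged, so Q is unchanged — no shift from this change.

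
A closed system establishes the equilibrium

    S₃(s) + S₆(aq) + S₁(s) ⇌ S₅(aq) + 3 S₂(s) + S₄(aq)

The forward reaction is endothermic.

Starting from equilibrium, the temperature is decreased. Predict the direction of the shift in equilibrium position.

The forward reaction is endothermic. Lowering T favours the exothermic direction — shift to the left.

left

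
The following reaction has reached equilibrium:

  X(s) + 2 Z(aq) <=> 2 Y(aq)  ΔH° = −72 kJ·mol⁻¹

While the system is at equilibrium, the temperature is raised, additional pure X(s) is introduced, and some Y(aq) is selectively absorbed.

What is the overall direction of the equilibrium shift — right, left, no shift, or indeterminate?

The forward reaction is exothermic. Raising T favours the endothermic direction — shift to the left.
X is a pure solid; its activity is 1 regardless of amount, so Q is unaffected — no shift from this change.
Removing Y (aq), a product, drives the reaction to the right.
The individual effects push in opposite directions; without quantitative information the net direction cannot be determined.

cannot be determined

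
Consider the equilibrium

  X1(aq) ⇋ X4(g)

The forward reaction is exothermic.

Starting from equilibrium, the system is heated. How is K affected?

K depends on temperature via the van 't Hoff relation. The forward reaction is exothermic, so raising T decreases K.

decreases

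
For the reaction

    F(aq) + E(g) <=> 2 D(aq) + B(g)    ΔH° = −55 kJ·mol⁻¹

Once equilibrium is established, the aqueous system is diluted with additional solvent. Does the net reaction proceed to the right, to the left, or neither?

Dilution lowers every aqueous concentration by the same factor. Δn_aq = 2 − 1 = +1, so the system shifts toward the side with more dissolved moles — to the right.

right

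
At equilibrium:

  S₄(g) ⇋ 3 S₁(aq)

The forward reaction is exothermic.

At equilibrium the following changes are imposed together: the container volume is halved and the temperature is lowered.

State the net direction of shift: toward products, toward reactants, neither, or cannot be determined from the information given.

right

Gas moles: reactants 1, products 0 (Δn_gas = -1). Compression shifts the system toward the side with fewer moles of gas — to the right.
The forward reaction is exothermic. Lowering T favours the exothermic direction — shift to the right.
All effects act in the same direction — net shift to the right.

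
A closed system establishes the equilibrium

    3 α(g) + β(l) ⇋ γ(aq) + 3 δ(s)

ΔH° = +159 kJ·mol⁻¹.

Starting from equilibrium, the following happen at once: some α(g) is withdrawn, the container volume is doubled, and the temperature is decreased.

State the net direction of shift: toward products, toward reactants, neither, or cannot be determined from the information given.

Removing α (g), a reactant, drives the reaction to the left.
Gas moles: reactants 3, products 0 (Δn_gas = -3). Expansion shifts the system toward the side with more moles of gas — to the left.
The forward reaction is endothermic. Lowering T favours the exothermic direction — shift to the left.
All effects act in the same direction — net shift to the left.

left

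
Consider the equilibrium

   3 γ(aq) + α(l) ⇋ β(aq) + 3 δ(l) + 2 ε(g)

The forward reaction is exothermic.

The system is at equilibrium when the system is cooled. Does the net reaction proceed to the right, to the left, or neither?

The forward reaction is exothermic. Lowering T favours the exothermic direction — shift to the right.

right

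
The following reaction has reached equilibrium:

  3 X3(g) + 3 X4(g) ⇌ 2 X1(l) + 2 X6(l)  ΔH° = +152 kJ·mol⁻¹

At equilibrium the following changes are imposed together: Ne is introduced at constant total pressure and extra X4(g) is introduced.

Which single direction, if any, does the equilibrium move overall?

Adding inert gas at constant total pressure expands the volume and lowers every reacting partial pressure. With Δn_gas = 0 − 6 = -6, Q moves away from K toward the side with fewer gas moles, so the system shifts toward the side with more gas moles — to the left.
Adding X4 (g), a reactant, drives the reaction to the right.
The individual effects push in opposite directions; without quantitative information the net direction cannot be determined.

cannot be determined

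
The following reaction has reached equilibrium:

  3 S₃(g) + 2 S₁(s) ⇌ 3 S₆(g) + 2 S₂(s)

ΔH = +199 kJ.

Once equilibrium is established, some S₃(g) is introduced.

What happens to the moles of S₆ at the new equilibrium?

Adding S₃ (g), a reactant, drives the reaction to the right.
The net shift is to the right. S₆ is a product, so its amount increases.

increases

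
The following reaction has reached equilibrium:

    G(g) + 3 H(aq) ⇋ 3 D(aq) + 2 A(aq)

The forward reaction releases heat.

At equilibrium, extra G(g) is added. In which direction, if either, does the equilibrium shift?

Adding G (g), a reactant, drives the reaction to the right.

right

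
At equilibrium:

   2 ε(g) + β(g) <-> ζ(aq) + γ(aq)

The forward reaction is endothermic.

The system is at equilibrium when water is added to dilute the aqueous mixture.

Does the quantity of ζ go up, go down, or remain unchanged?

Dilution lowers every aqueous concentration by the same factor. Δn_aq = 2 − 0 = +2, so the system shifts toward the side with more dissolved moles — to the right.
The net shift is to the right. ζ is a product, so its amount increases.

increases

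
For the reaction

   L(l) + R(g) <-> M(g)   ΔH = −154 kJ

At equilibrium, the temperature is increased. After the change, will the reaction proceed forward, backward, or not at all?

left

The forward reaction is exothermic. Raising T favours the endothermic direction — shift to the left.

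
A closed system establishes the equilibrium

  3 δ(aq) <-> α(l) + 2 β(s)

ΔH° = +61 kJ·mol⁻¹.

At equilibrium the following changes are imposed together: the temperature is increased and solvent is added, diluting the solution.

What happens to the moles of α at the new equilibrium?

The forward reaction is endothermic. Raising T favours the endothermic direction — shift to the right.
Dilution lowers every aqueous concentration by the same factor. Δn_aq = 0 − 3 = -3, so the system shifts toward the side with more dissolved moles — to the left.
The two effects oppose each other, so the net shift — and hence the change in α — cannot be determined from the given information.

cannot be determined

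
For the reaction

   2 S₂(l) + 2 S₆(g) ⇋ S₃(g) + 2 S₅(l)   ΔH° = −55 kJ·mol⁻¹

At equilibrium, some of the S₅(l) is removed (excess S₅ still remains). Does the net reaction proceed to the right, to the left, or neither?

S₅ is a pure liquid; its activity is 1 regardless of amount, so Q is unaffected — no shift from this change.

no shift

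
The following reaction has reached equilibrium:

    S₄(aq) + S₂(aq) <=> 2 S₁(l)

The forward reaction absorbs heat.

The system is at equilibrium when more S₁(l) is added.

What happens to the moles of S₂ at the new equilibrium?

S₁ is a pure liquid; its activity is 1 regardless of amount, so Q is unaffected — no shift from this change.
No net shift occurs, so the amount of S₂ is unchanged.

unchanged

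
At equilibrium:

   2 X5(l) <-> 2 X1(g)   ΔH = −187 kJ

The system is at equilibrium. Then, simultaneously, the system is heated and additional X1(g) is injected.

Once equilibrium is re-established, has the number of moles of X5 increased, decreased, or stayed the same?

increases

The forward reaction is exothermic. Raising T favours the endothermic direction — shift to the left.
Adding X1 (g), a product, drives the reaction to the left.
The net shift is to the left. X5 is a reactant, so its amount increases.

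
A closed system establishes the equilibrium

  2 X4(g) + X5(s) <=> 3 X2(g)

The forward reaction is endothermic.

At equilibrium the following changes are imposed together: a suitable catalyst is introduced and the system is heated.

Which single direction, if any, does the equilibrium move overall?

A catalyst speeds both forward and reverse rates equally; it changes neither Q nor K — no shift from this change.
The forward reaction is endothermic. Raising T favours the endothermic direction — shift to the right.
Only the nonzero effect(s) matter; the net shift is to the right.

right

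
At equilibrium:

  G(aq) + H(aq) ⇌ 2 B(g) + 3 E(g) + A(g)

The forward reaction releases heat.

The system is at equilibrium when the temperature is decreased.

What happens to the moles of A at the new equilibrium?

The forward reaction is exothermic. Lowering T favours the exothermic direction — shift to the right.
The net shift is to the right. A is a product, so its amount increases.

increases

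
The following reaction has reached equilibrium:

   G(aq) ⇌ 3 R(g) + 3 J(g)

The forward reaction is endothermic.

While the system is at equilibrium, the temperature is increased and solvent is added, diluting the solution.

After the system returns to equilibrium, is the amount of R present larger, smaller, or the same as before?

The forward reaction is endothermic. Raising T favours the endothermic direction — shift to the right.
Dilution lowers every aqueous concentration by the same factor. Δn_aq = 0 − 1 = -1, so the system shifts toward the side with more dissolved moles — to the left.
The two effects oppose each other, so the net shift — and hence the change in R — cannot be determined from the given information.

cannot be determined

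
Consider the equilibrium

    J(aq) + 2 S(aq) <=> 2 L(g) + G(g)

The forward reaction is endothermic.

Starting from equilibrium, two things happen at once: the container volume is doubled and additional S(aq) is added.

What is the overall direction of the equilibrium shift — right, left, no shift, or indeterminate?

right

Gas moles: reactants 0, products 3 (Δn_gas = +3). Expansion shifts the system toward the side with more moles of gas — to the right.
Adding S (aq), a reactant, drives the reaction to the right.
All effects act in the same direction — net shift to the right.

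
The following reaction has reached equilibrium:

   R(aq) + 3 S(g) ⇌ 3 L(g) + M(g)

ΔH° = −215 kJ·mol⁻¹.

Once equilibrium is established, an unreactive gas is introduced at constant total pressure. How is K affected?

The equilibrium constant depends only on temperature. This perturbation may move the position of equilibrium, but since T is unchanged, K itself is unchanged.

unchanged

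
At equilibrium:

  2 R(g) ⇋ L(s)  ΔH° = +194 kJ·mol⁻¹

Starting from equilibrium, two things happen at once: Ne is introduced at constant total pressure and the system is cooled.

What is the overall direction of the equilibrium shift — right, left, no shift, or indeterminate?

Adding inert gas at constant total pressure expands the volume and lowers every reacting partial pressure. With Δn_gas = 0 − 2 = -2, Q moves away from K toward the side with fewer gas moles, so the system shifts toward the side with more gas moles — to the left.
The forward reaction is endothermic. Lowering T favours the exothermic direction — shift to the left.
All effects act in the same direction — net shift to the left.

left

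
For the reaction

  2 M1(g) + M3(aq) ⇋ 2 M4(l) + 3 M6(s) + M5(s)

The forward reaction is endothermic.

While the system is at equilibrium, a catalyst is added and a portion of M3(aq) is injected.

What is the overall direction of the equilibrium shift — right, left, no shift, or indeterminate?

right

A catalyst speeds both forward and reverse rates equally; it changes neither Q nor K — no shift from this change.
Adding M3 (aq), a reactant, drives the reaction to the right.
Only the nonzero effect(s) matter; the net shift is to the right.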